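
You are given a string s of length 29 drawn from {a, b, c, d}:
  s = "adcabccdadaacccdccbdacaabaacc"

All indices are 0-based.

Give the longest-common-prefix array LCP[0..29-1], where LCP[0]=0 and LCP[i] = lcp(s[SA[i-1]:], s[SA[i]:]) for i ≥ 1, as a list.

[0, 2, 4, 1, 2, 1, 2, 3, 1, 2, 0, 1, 1, 0, 1, 2, 1, 1, 2, 2, 2, 3, 1, 2, 0, 2, 2, 1, 2]

rank | idx | suffix
   0 |  22 | aabaacc
   1 |  25 | aacc
   2 |  10 | aacccdccbdacaabaacc
   3 |  23 | abaacc
   4 |   3 | abccdadaacccdccbdacaabaacc
   5 |  20 | acaabaacc
   6 |  26 | acc
   7 |  11 | acccdccbdacaabaacc
   8 |   8 | adaacccdccbdacaabaacc
   9 |   0 | adcabccdadaacccdccbdacaabaacc
  10 |  24 | baacc
  11 |   4 | bccdadaacccdccbdacaabaacc
  12 |  18 | bdacaabaacc
  13 |  28 | c
  14 |  21 | caabaacc
  15 |   2 | cabccdadaacccdccbdacaabaacc
  16 |  17 | cbdacaabaacc
  17 |  27 | cc
  18 |  16 | ccbdacaabaacc
  19 |  12 | cccdccbdacaabaacc
  20 |   5 | ccdadaacccdccbdacaabaacc
  21 |  13 | ccdccbdacaabaacc
  22 |   6 | cdadaacccdccbdacaabaacc
  23 |  14 | cdccbdacaabaacc
  24 |   9 | daacccdccbdacaabaacc
  25 |  19 | dacaabaacc
  26 |   7 | dadaacccdccbdacaabaacc
  27 |   1 | dcabccdadaacccdccbdacaabaacc
  28 |  15 | dccbdacaabaacc

SA = [22, 25, 10, 23, 3, 20, 26, 11, 8, 0, 24, 4, 18, 28, 21, 2, 17, 27, 16, 12, 5, 13, 6, 14, 9, 19, 7, 1, 15]
i: (SA[i-1],SA[i]) lcp shared
  1: (22,25) 2 'aa'
  2: (25,10) 4 'aacc'
  3: (10,23) 1 'a'
  4: (23,3) 2 'ab'
  5: (3,20) 1 'a'
  6: (20,26) 2 'ac'
  7: (26,11) 3 'acc'
  8: (11,8) 1 'a'
  9: (8,0) 2 'ad'
  10: (0,24) 0 ''
  11: (24,4) 1 'b'
  12: (4,18) 1 'b'
  13: (18,28) 0 ''
  14: (28,21) 1 'c'
  15: (21,2) 2 'ca'
  16: (2,17) 1 'c'
  17: (17,27) 1 'c'
  18: (27,16) 2 'cc'
  19: (16,12) 2 'cc'
  20: (12,5) 2 'cc'
  21: (5,13) 3 'ccd'
  22: (13,6) 1 'c'
  23: (6,14) 2 'cd'
  24: (14,9) 0 ''
  25: (9,19) 2 'da'
  26: (19,7) 2 'da'
  27: (7,1) 1 'd'
  28: (1,15) 2 'dc'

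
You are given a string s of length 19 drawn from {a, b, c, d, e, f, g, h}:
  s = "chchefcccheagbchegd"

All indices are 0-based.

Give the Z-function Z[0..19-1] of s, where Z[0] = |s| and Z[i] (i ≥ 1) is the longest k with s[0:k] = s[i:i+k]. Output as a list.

[19, 0, 2, 0, 0, 0, 1, 1, 2, 0, 0, 0, 0, 0, 2, 0, 0, 0, 0]

Z[0]=19
i=1: fresh scan; Z[1]=0
i=2: fresh scan; Z[2]=2 extend→box=[2,4)
i=3: min(r-i=1, Z[1]=0)=0; Z[3]=0
i=4: fresh scan; Z[4]=0
i=5: fresh scan; Z[5]=0
i=6: fresh scan; Z[6]=1 extend→box=[6,7)
i=7: fresh scan; Z[7]=1 extend→box=[7,8)
i=8: fresh scan; Z[8]=2 extend→box=[8,10)
i=9: min(r-i=1, Z[1]=0)=0; Z[9]=0
i=10: fresh scan; Z[10]=0
i=11: fresh scan; Z[11]=0
i=12: fresh scan; Z[12]=0
i=13: fresh scan; Z[13]=0
i=14: fresh scan; Z[14]=2 extend→box=[14,16)
i=15: min(r-i=1, Z[1]=0)=0; Z[15]=0
i=16: fresh scan; Z[16]=0
i=17: fresh scan; Z[17]=0
i=18: fresh scan; Z[18]=0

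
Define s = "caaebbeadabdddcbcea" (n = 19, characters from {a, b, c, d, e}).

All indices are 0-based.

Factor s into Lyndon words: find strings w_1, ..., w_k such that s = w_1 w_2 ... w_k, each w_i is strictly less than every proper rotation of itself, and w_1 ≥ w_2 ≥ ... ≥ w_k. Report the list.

["c", "aaebbeadabdddcbce", "a"]

emit factor 1: 'c' (i=0, period=1)
emit factor 2: 'aaebbeadabdddcbce' (i=1, period=17)
emit factor 3: 'a' (i=18, period=1)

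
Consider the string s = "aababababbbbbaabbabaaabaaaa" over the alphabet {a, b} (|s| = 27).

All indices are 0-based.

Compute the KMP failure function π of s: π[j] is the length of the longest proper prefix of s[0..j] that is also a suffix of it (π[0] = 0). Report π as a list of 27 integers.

[0, 1, 0, 1, 0, 1, 0, 1, 0, 0, 0, 0, 0, 1, 2, 3, 0, 1, 0, 1, 2, 2, 3, 4, 2, 2, 2]

π[0] = 0
j=1 s[j]='a': π[1]=1 (border 'a')
j=2 s[j]='b': k: 1→0; π[2]=0 (border '')
j=3 s[j]='a': π[3]=1 (border 'a')
j=4 s[j]='b': k: 1→0; π[4]=0 (border '')
j=5 s[j]='a': π[5]=1 (border 'a')
j=6 s[j]='b': k: 1→0; π[6]=0 (border '')
j=7 s[j]='a': π[7]=1 (border 'a')
j=8 s[j]='b': k: 1→0; π[8]=0 (border '')
j=9 s[j]='b': π[9]=0 (border '')
j=10 s[j]='b': π[10]=0 (border '')
j=11 s[j]='b': π[11]=0 (border '')
j=12 s[j]='b': π[12]=0 (border '')
j=13 s[j]='a': π[13]=1 (border 'a')
j=14 s[j]='a': π[14]=2 (border 'aa')
j=15 s[j]='b': π[15]=3 (border 'aab')
j=16 s[j]='b': k: 3→0; π[16]=0 (border '')
j=17 s[j]='a': π[17]=1 (border 'a')
j=18 s[j]='b': k: 1→0; π[18]=0 (border '')
j=19 s[j]='a': π[19]=1 (border 'a')
j=20 s[j]='a': π[20]=2 (border 'aa')
j=21 s[j]='a': k: 2→1; π[21]=2 (border 'aa')
j=22 s[j]='b': π[22]=3 (border 'aab')
j=23 s[j]='a': π[23]=4 (border 'aaba')
j=24 s[j]='a': k: 4→1; π[24]=2 (border 'aa')
j=25 s[j]='a': k: 2→1; π[25]=2 (border 'aa')
j=26 s[j]='a': k: 2→1; π[26]=2 (border 'aa')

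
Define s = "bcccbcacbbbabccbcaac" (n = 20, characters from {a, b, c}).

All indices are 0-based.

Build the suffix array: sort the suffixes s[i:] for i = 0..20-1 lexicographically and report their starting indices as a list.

rank→(start, suffix):
  0 → (17, 'aac')
  1 → (11, 'abccbcaac')
  2 → (18, 'ac')
  3 → (6, 'acbbbabccbcaac')
  4 → (10, 'babccbcaac')
  5 → (9, 'bbabccbcaac')
  6 → (8, 'bbbabccbcaac')
  7 → (15, 'bcaac')
  8 → (4, 'bcacbbbabccbcaac')
  9 → (12, 'bccbcaac')
  10 → (0, 'bcccbcacbbbabccbcaac')
  11 → (19, 'c')
  12 → (16, 'caac')
  13 → (5, 'cacbbbabccbcaac')
  14 → (7, 'cbbbabccbcaac')
  15 → (14, 'cbcaac')
  16 → (3, 'cbcacbbbabccbcaac')
  17 → (13, 'ccbcaac')
  18 → (2, 'ccbcacbbbabccbcaac')
  19 → (1, 'cccbcacbbbabccbcaac')

[17, 11, 18, 6, 10, 9, 8, 15, 4, 12, 0, 19, 16, 5, 7, 14, 3, 13, 2, 1]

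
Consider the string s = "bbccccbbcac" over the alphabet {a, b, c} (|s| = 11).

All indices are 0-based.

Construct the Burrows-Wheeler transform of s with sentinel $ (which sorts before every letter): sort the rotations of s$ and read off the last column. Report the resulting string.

rank  rotation      last
    0  $bbccccbbcac  c
    1  ac$bbccccbbc  c
    2  bbcac$bbcccc  c
    3  bbccccbbcac$  $
    4  bcac$bbccccb  b
    5  bccccbbcac$b  b
    6  c$bbccccbbca  a
    7  cac$bbccccbb  b
    8  cbbcac$bbccc  c
    9  ccbbcac$bbcc  c
   10  cccbbcac$bbc  c
   11  ccccbbcac$bb  b

ccc$bbabcccb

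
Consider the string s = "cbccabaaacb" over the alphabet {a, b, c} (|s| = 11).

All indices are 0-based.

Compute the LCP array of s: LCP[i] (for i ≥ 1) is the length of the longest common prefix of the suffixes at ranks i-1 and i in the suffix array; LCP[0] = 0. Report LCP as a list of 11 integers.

[0, 2, 1, 1, 0, 1, 1, 0, 1, 2, 1]

rank | idx | suffix
   0 |   6 | aaacb
   1 |   7 | aacb
   2 |   4 | abaaacb
   3 |   8 | acb
   4 |  10 | b
   5 |   5 | baaacb
   6 |   1 | bccabaaacb
   7 |   3 | cabaaacb
   8 |   9 | cb
   9 |   0 | cbccabaaacb
  10 |   2 | ccabaaacb

SA = [6, 7, 4, 8, 10, 5, 1, 3, 9, 0, 2]
i: (SA[i-1],SA[i]) lcp shared
  1: (6,7) 2 'aa'
  2: (7,4) 1 'a'
  3: (4,8) 1 'a'
  4: (8,10) 0 ''
  5: (10,5) 1 'b'
  6: (5,1) 1 'b'
  7: (1,3) 0 ''
  8: (3,9) 1 'c'
  9: (9,0) 2 'cb'
  10: (0,2) 1 'c'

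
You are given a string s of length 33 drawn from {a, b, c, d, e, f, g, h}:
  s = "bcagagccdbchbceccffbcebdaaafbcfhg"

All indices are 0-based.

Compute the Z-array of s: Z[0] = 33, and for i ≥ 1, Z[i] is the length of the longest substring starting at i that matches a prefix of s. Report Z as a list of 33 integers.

[33, 0, 0, 0, 0, 0, 0, 0, 0, 2, 0, 0, 2, 0, 0, 0, 0, 0, 0, 2, 0, 0, 1, 0, 0, 0, 0, 0, 2, 0, 0, 0, 0]

Z[0]=33
i=1: outside box; Z[1]=0
i=2: outside box; Z[2]=0
i=3: outside box; Z[3]=0
i=4: outside box; Z[4]=0
i=5: outside box; Z[5]=0
i=6: outside box; Z[6]=0
i=7: outside box; Z[7]=0
i=8: outside box; Z[8]=0
i=9: outside box; Z[9]=2 extend→box=[9,11)
i=10: min(r-i=1, Z[1]=0)=0; Z[10]=0
i=11: outside box; Z[11]=0
i=12: outside box; Z[12]=2 extend→box=[12,14)
i=13: min(r-i=1, Z[1]=0)=0; Z[13]=0
i=14: outside box; Z[14]=0
i=15: outside box; Z[15]=0
i=16: outside box; Z[16]=0
i=17: outside box; Z[17]=0
i=18: outside box; Z[18]=0
i=19: outside box; Z[19]=2 extend→box=[19,21)
i=20: min(r-i=1, Z[1]=0)=0; Z[20]=0
i=21: outside box; Z[21]=0
i=22: outside box; Z[22]=1 extend→box=[22,23)
i=23: outside box; Z[23]=0
i=24: outside box; Z[24]=0
i=25: outside box; Z[25]=0
i=26: outside box; Z[26]=0
i=27: outside box; Z[27]=0
i=28: outside box; Z[28]=2 extend→box=[28,30)
i=29: min(r-i=1, Z[1]=0)=0; Z[29]=0
i=30: outside box; Z[30]=0
i=31: outside box; Z[31]=0
i=32: outside box; Z[32]=0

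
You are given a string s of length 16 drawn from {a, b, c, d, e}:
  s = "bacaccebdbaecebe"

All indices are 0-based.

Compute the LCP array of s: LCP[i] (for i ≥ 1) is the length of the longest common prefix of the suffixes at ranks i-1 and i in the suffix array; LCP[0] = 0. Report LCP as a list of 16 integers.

[0, 2, 1, 0, 2, 1, 1, 0, 1, 1, 3, 0, 0, 1, 2, 1]

rank→(start, suffix):
  0 → (1, 'acaccebdbaecebe')
  1 → (3, 'accebdbaecebe')
  2 → (10, 'aecebe')
  3 → (0, 'bacaccebdbaecebe')
  4 → (9, 'baecebe')
  5 → (7, 'bdbaecebe')
  6 → (14, 'be')
  7 → (2, 'caccebdbaecebe')
  8 → (4, 'ccebdbaecebe')
  9 → (5, 'cebdbaecebe')
  10 → (12, 'cebe')
  11 → (8, 'dbaecebe')
  12 → (15, 'e')
  13 → (6, 'ebdbaecebe')
  14 → (13, 'ebe')
  15 → (11, 'ecebe')

SA = [1, 3, 10, 0, 9, 7, 14, 2, 4, 5, 12, 8, 15, 6, 13, 11]
i: (SA[i-1],SA[i]) lcp shared
  1: (1,3) 2 'ac'
  2: (3,10) 1 'a'
  3: (10,0) 0 ''
  4: (0,9) 2 'ba'
  5: (9,7) 1 'b'
  6: (7,14) 1 'b'
  7: (14,2) 0 ''
  8: (2,4) 1 'c'
  9: (4,5) 1 'c'
  10: (5,12) 3 'ceb'
  11: (12,8) 0 ''
  12: (8,15) 0 ''
  13: (15,6) 1 'e'
  14: (6,13) 2 'eb'
  15: (13,11) 1 'e'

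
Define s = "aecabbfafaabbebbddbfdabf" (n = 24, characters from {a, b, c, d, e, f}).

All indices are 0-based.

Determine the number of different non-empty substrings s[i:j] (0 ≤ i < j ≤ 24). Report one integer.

rank | idx | suffix
   0 |   9 | aabbebbddbfdabf
   1 |  10 | abbebbddbfdabf
   2 |   3 | abbfafaabbebbddbfdabf
   3 |  21 | abf
   4 |   0 | aecabbfafaabbebbddbfdabf
   5 |   7 | afaabbebbddbfdabf
   6 |  14 | bbddbfdabf
   7 |  11 | bbebbddbfdabf
   8 |   4 | bbfafaabbebbddbfdabf
   9 |  15 | bddbfdabf
  10 |  12 | bebbddbfdabf
  11 |  22 | bf
  12 |   5 | bfafaabbebbddbfdabf
  13 |  18 | bfdabf
  14 |   2 | cabbfafaabbebbddbfdabf
  15 |  20 | dabf
  16 |  17 | dbfdabf
  17 |  16 | ddbfdabf
  18 |  13 | ebbddbfdabf
  19 |   1 | ecabbfafaabbebbddbfdabf
  20 |  23 | f
  21 |   8 | faabbebbddbfdabf
  22 |   6 | fafaabbebbddbfdabf
  23 |  19 | fdabf

SA = [9, 10, 3, 21, 0, 7, 14, 11, 4, 15, 12, 22, 5, 18, 2, 20, 17, 16, 13, 1, 23, 8, 6, 19]
[i] adj suffixes → lcp
  [1] 9/10 → 1 ('a')
  [2] 10/3 → 3 ('abb')
  [3] 3/21 → 2 ('ab')
  [4] 21/0 → 1 ('a')
  [5] 0/7 → 1 ('a')
  [6] 7/14 → 0 ('')
  [7] 14/11 → 2 ('bb')
  [8] 11/4 → 2 ('bb')
  [9] 4/15 → 1 ('b')
  [10] 15/12 → 1 ('b')
  [11] 12/22 → 1 ('b')
  [12] 22/5 → 2 ('bf')
  [13] 5/18 → 2 ('bf')
  [14] 18/2 → 0 ('')
  [15] 2/20 → 0 ('')
  [16] 20/17 → 1 ('d')
  [17] 17/16 → 1 ('d')
  [18] 16/13 → 0 ('')
  [19] 13/1 → 1 ('e')
  [20] 1/23 → 0 ('')
  [21] 23/8 → 1 ('f')
  [22] 8/6 → 2 ('fa')
  [23] 6/19 → 1 ('f')

n(n+1)/2 = 24·25/2 = 300
Σ LCP = 0 + 1 + 3 + 2 + 1 + 1 + 0 + 2 + 2 + 1 + 1 + 1 + 2 + 2 + 0 + 0 + 1 + 1 + 0 + 1 + 0 + 1 + 2 + 1 = 26
distinct = 300 − 26 = 274

274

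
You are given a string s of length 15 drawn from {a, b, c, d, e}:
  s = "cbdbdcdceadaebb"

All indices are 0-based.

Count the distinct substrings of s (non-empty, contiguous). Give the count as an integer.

108

rank | idx | suffix
   0 |   9 | adaebb
   1 |  11 | aebb
   2 |  14 | b
   3 |  13 | bb
   4 |   1 | bdbdcdceadaebb
   5 |   3 | bdcdceadaebb
   6 |   0 | cbdbdcdceadaebb
   7 |   5 | cdceadaebb
   8 |   7 | ceadaebb
   9 |  10 | daebb
  10 |   2 | dbdcdceadaebb
  11 |   4 | dcdceadaebb
  12 |   6 | dceadaebb
  13 |   8 | eadaebb
  14 |  12 | ebb

SA = [9, 11, 14, 13, 1, 3, 0, 5, 7, 10, 2, 4, 6, 8, 12]
i: (SA[i-1],SA[i]) lcp shared
  1: (9,11) 1 'a'
  2: (11,14) 0 ''
  3: (14,13) 1 'b'
  4: (13,1) 1 'b'
  5: (1,3) 2 'bd'
  6: (3,0) 0 ''
  7: (0,5) 1 'c'
  8: (5,7) 1 'c'
  9: (7,10) 0 ''
  10: (10,2) 1 'd'
  11: (2,4) 1 'd'
  12: (4,6) 2 'dc'
  13: (6,8) 0 ''
  14: (8,12) 1 'e'

n(n+1)/2 = 15·16/2 = 120
Σ LCP = 0 + 1 + 0 + 1 + 1 + 2 + 0 + 1 + 1 + 0 + 1 + 1 + 2 + 0 + 1 = 12
distinct = 120 − 12 = 108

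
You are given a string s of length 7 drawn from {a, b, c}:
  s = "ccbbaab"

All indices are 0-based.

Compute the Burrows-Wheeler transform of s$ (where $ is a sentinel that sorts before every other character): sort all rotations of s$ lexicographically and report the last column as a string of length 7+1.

bbaabcc$

rank  rotation  last
    0  $ccbbaab  b
    1  aab$ccbb  b
    2  ab$ccbba  a
    3  b$ccbbaa  a
    4  baab$ccb  b
    5  bbaab$cc  c
    6  cbbaab$c  c
    7  ccbbaab$  $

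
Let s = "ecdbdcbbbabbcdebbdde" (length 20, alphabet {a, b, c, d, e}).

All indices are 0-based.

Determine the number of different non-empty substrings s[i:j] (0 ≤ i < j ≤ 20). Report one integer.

rank→(start, suffix):
  0 → (9, 'abbcdebbdde')
  1 → (8, 'babbcdebbdde')
  2 → (7, 'bbabbcdebbdde')
  3 → (6, 'bbbabbcdebbdde')
  4 → (10, 'bbcdebbdde')
  5 → (15, 'bbdde')
  6 → (11, 'bcdebbdde')
  7 → (3, 'bdcbbbabbcdebbdde')
  8 → (16, 'bdde')
  9 → (5, 'cbbbabbcdebbdde')
  10 → (1, 'cdbdcbbbabbcdebbdde')
  11 → (12, 'cdebbdde')
  12 → (2, 'dbdcbbbabbcdebbdde')
  13 → (4, 'dcbbbabbcdebbdde')
  14 → (17, 'dde')
  15 → (18, 'de')
  16 → (13, 'debbdde')
  17 → (19, 'e')
  18 → (14, 'ebbdde')
  19 → (0, 'ecdbdcbbbabbcdebbdde')

SA = [9, 8, 7, 6, 10, 15, 11, 3, 16, 5, 1, 12, 2, 4, 17, 18, 13, 19, 14, 0]
rank  pair      lcp
   1  s[9:],s[8:]  0  ''
   2  s[8:],s[7:]  1  'b'
   3  s[7:],s[6:]  2  'bb'
   4  s[6:],s[10:]  2  'bb'
   5  s[10:],s[15:]  2  'bb'
   6  s[15:],s[11:]  1  'b'
   7  s[11:],s[3:]  1  'b'
   8  s[3:],s[16:]  2  'bd'
   9  s[16:],s[5:]  0  ''
  10  s[5:],s[1:]  1  'c'
  11  s[1:],s[12:]  2  'cd'
  12  s[12:],s[2:]  0  ''
  13  s[2:],s[4:]  1  'd'
  14  s[4:],s[17:]  1  'd'
  15  s[17:],s[18:]  1  'd'
  16  s[18:],s[13:]  2  'de'
  17  s[13:],s[19:]  0  ''
  18  s[19:],s[14:]  1  'e'
  19  s[14:],s[0:]  1  'e'

n(n+1)/2 = 20·21/2 = 210
Σ LCP = 0 + 0 + 1 + 2 + 2 + 2 + 1 + 1 + 2 + 0 + 1 + 2 + 0 + 1 + 1 + 1 + 2 + 0 + 1 + 1 = 21
distinct = 210 − 21 = 189

189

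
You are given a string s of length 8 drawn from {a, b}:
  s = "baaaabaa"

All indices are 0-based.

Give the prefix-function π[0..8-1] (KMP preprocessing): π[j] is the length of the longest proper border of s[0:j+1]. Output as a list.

[0, 0, 0, 0, 0, 1, 2, 3]

π[0] = 0
j=1 s[j]='a': π[1]=0 (border '')
j=2 s[j]='a': π[2]=0 (border '')
j=3 s[j]='a': π[3]=0 (border '')
j=4 s[j]='a': π[4]=0 (border '')
j=5 s[j]='b': π[5]=1 (border 'b')
j=6 s[j]='a': π[6]=2 (border 'ba')
j=7 s[j]='a': π[7]=3 (border 'baa')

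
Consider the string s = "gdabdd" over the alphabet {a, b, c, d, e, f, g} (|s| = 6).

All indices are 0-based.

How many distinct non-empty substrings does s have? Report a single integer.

19

rank | idx | suffix
   0 |   2 | abdd
   1 |   3 | bdd
   2 |   5 | d
   3 |   1 | dabdd
   4 |   4 | dd
   5 |   0 | gdabdd

SA = [2, 3, 5, 1, 4, 0]
i: (SA[i-1],SA[i]) lcp shared
  1: (2,3) 0 ''
  2: (3,5) 0 ''
  3: (5,1) 1 'd'
  4: (1,4) 1 'd'
  5: (4,0) 0 ''

n(n+1)/2 = 6·7/2 = 21
Σ LCP = 0 + 0 + 0 + 1 + 1 + 0 = 2
distinct = 21 − 2 = 19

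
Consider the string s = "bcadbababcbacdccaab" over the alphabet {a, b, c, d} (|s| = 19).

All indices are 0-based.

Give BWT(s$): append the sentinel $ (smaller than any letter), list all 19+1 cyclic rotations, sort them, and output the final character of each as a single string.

bcabbbcadac$acbbdaac

rank  rotation              last
    0  $bcadbababcbacdccaab  b
    1  aab$bcadbababcbacdcc  c
    2  ab$bcadbababcbacdcca  a
    3  ababcbacdccaab$bcadb  b
    4  abcbacdccaab$bcadbab  b
    5  acdccaab$bcadbababcb  b
    6  adbababcbacdccaab$bc  c
    7  b$bcadbababcbacdccaa  a
    8  bababcbacdccaab$bcad  d
    9  babcbacdccaab$bcadba  a
   10  bacdccaab$bcadbababc  c
   11  bcadbababcbacdccaab$  $
   12  bcbacdccaab$bcadbaba  a
   13  caab$bcadbababcbacdc  c
   14  cadbababcbacdccaab$b  b
   15  cbacdccaab$bcadbabab  b
   16  ccaab$bcadbababcbacd  d
   17  cdccaab$bcadbababcba  a
   18  dbababcbacdccaab$bca  a
   19  dccaab$bcadbababcbac  c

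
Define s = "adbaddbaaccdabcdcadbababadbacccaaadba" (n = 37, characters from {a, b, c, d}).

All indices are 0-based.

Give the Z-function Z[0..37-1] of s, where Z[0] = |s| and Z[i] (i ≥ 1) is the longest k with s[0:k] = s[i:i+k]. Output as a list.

Z[0]=37
i=1: fresh scan; Z[1]=0
i=2: fresh scan; Z[2]=0
i=3: fresh scan; Z[3]=2 scan→box=[3,5)
i=4: min(r-i=1, Z[1]=0)=0; Z[4]=0
i=5: fresh scan; Z[5]=0
i=6: fresh scan; Z[6]=0
i=7: fresh scan; Z[7]=1 scan→box=[7,8)
i=8: fresh scan; Z[8]=1 scan→box=[8,9)
i=9: fresh scan; Z[9]=0
i=10: fresh scan; Z[10]=0
i=11: fresh scan; Z[11]=0
i=12: fresh scan; Z[12]=1 scan→box=[12,13)
i=13: fresh scan; Z[13]=0
i=14: fresh scan; Z[14]=0
i=15: fresh scan; Z[15]=0
i=16: fresh scan; Z[16]=0
i=17: fresh scan; Z[17]=4 scan→box=[17,21)
i=18: min(r-i=3, Z[1]=0)=0; Z[18]=0
i=19: min(r-i=2, Z[2]=0)=0; Z[19]=0
i=20: min(r-i=1, Z[3]=2)=1; Z[20]=1
i=21: fresh scan; Z[21]=0
i=22: fresh scan; Z[22]=1 scan→box=[22,23)
i=23: fresh scan; Z[23]=0
i=24: fresh scan; Z[24]=4 scan→box=[24,28)
i=25: min(r-i=3, Z[1]=0)=0; Z[25]=0
i=26: min(r-i=2, Z[2]=0)=0; Z[26]=0
i=27: min(r-i=1, Z[3]=2)=1; Z[27]=1
i=28: fresh scan; Z[28]=0
i=29: fresh scan; Z[29]=0
i=30: fresh scan; Z[30]=0
i=31: fresh scan; Z[31]=1 scan→box=[31,32)
i=32: fresh scan; Z[32]=1 scan→box=[32,33)
i=33: fresh scan; Z[33]=4 scan→box=[33,37)
i=34: min(r-i=3, Z[1]=0)=0; Z[34]=0
i=35: min(r-i=2, Z[2]=0)=0; Z[35]=0
i=36: min(r-i=1, Z[3]=2)=1; Z[36]=1

[37, 0, 0, 2, 0, 0, 0, 1, 1, 0, 0, 0, 1, 0, 0, 0, 0, 4, 0, 0, 1, 0, 1, 0, 4, 0, 0, 1, 0, 0, 0, 1, 1, 4, 0, 0, 1]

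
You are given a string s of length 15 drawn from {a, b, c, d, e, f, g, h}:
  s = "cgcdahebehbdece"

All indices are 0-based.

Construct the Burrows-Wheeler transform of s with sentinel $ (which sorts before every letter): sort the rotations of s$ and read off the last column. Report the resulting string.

edhege$cbchdbcea

rank  rotation          last
    0  $cgcdahebehbdece  e
    1  ahebehbdece$cgcd  d
    2  bdece$cgcdahebeh  h
    3  behbdece$cgcdahe  e
    4  cdahebehbdece$cg  g
    5  ce$cgcdahebehbde  e
    6  cgcdahebehbdece$  $
    7  dahebehbdece$cgc  c
    8  dece$cgcdahebehb  b
    9  e$cgcdahebehbdec  c
   10  ebehbdece$cgcdah  h
   11  ece$cgcdahebehbd  d
   12  ehbdece$cgcdaheb  b
   13  gcdahebehbdece$c  c
   14  hbdece$cgcdahebe  e
   15  hebehbdece$cgcda  a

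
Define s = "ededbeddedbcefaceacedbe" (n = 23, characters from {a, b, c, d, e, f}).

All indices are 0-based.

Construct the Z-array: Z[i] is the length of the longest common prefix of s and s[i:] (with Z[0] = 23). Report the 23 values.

[23, 0, 2, 0, 0, 2, 0, 0, 2, 0, 0, 0, 1, 0, 0, 0, 1, 0, 0, 2, 0, 0, 1]

Z[0]=23
i=1: i≥r, start 0; Z[1]=0
i=2: i≥r, start 0; Z[2]=2 grow→box=[2,4)
i=3: min(r-i=1, Z[1]=0)=0; Z[3]=0
i=4: i≥r, start 0; Z[4]=0
i=5: i≥r, start 0; Z[5]=2 grow→box=[5,7)
i=6: min(r-i=1, Z[1]=0)=0; Z[6]=0
i=7: i≥r, start 0; Z[7]=0
i=8: i≥r, start 0; Z[8]=2 grow→box=[8,10)
i=9: min(r-i=1, Z[1]=0)=0; Z[9]=0
i=10: i≥r, start 0; Z[10]=0
i=11: i≥r, start 0; Z[11]=0
i=12: i≥r, start 0; Z[12]=1 grow→box=[12,13)
i=13: i≥r, start 0; Z[13]=0
i=14: i≥r, start 0; Z[14]=0
i=15: i≥r, start 0; Z[15]=0
i=16: i≥r, start 0; Z[16]=1 grow→box=[16,17)
i=17: i≥r, start 0; Z[17]=0
i=18: i≥r, start 0; Z[18]=0
i=19: i≥r, start 0; Z[19]=2 grow→box=[19,21)
i=20: min(r-i=1, Z[1]=0)=0; Z[20]=0
i=21: i≥r, start 0; Z[21]=0
i=22: i≥r, start 0; Z[22]=1 grow→box=[22,23)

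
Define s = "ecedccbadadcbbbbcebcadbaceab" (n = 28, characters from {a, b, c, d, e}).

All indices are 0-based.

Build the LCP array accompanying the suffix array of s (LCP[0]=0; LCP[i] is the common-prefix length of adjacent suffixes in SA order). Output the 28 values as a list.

[0, 1, 1, 2, 2, 0, 1, 2, 1, 3, 2, 1, 2, 0, 1, 2, 1, 1, 2, 2, 0, 1, 1, 2, 0, 1, 1, 1]

sorted suffixes:
  #0 SA[0]=26  'ab'
  #1 SA[1]=23  'aceab'
  #2 SA[2]=7  'adadcbbbbcebcadbaceab'
  #3 SA[3]=20  'adbaceab'
  #4 SA[4]=9  'adcbbbbcebcadbaceab'
  #5 SA[5]=27  'b'
  #6 SA[6]=22  'baceab'
  #7 SA[7]=6  'badadcbbbbcebcadbaceab'
  #8 SA[8]=12  'bbbbcebcadbaceab'
  #9 SA[9]=13  'bbbcebcadbaceab'
  #10 SA[10]=14  'bbcebcadbaceab'
  #11 SA[11]=18  'bcadbaceab'
  #12 SA[12]=15  'bcebcadbaceab'
  #13 SA[13]=19  'cadbaceab'
  #14 SA[14]=5  'cbadadcbbbbcebcadbaceab'
  #15 SA[15]=11  'cbbbbcebcadbaceab'
  #16 SA[16]=4  'ccbadadcbbbbcebcadbaceab'
  #17 SA[17]=24  'ceab'
  #18 SA[18]=16  'cebcadbaceab'
  #19 SA[19]=1  'cedccbadadcbbbbcebcadbaceab'
  #20 SA[20]=8  'dadcbbbbcebcadbaceab'
  #21 SA[21]=21  'dbaceab'
  #22 SA[22]=10  'dcbbbbcebcadbaceab'
  #23 SA[23]=3  'dccbadadcbbbbcebcadbaceab'
  #24 SA[24]=25  'eab'
  #25 SA[25]=17  'ebcadbaceab'
  #26 SA[26]=0  'ecedccbadadcbbbbcebcadbaceab'
  #27 SA[27]=2  'edccbadadcbbbbcebcadbaceab'

SA = [26, 23, 7, 20, 9, 27, 22, 6, 12, 13, 14, 18, 15, 19, 5, 11, 4, 24, 16, 1, 8, 21, 10, 3, 25, 17, 0, 2]
[i] adj suffixes → lcp
  [1] 26/23 → 1 ('a')
  [2] 23/7 → 1 ('a')
  [3] 7/20 → 2 ('ad')
  [4] 20/9 → 2 ('ad')
  [5] 9/27 → 0 ('')
  [6] 27/22 → 1 ('b')
  [7] 22/6 → 2 ('ba')
  [8] 6/12 → 1 ('b')
  [9] 12/13 → 3 ('bbb')
  [10] 13/14 → 2 ('bb')
  [11] 14/18 → 1 ('b')
  [12] 18/15 → 2 ('bc')
  [13] 15/19 → 0 ('')
  [14] 19/5 → 1 ('c')
  [15] 5/11 → 2 ('cb')
  [16] 11/4 → 1 ('c')
  [17] 4/24 → 1 ('c')
  [18] 24/16 → 2 ('ce')
  [19] 16/1 → 2 ('ce')
  [20] 1/8 → 0 ('')
  [21] 8/21 → 1 ('d')
  [22] 21/10 → 1 ('d')
  [23] 10/3 → 2 ('dc')
  [24] 3/25 → 0 ('')
  [25] 25/17 → 1 ('e')
  [26] 17/0 → 1 ('e')
  [27] 0/2 → 1 ('e')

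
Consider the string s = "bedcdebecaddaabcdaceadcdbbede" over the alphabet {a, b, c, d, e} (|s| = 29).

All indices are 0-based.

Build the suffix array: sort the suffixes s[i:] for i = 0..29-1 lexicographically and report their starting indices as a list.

sorted suffixes:
  #0 SA[0]=12  'aabcdaceadcdbbede'
  #1 SA[1]=13  'abcdaceadcdbbede'
  #2 SA[2]=17  'aceadcdbbede'
  #3 SA[3]=20  'adcdbbede'
  #4 SA[4]=9  'addaabcdaceadcdbbede'
  #5 SA[5]=24  'bbede'
  #6 SA[6]=14  'bcdaceadcdbbede'
  #7 SA[7]=6  'becaddaabcdaceadcdbbede'
  #8 SA[8]=0  'bedcdebecaddaabcdaceadcdbbede'
  #9 SA[9]=25  'bede'
  #10 SA[10]=8  'caddaabcdaceadcdbbede'
  #11 SA[11]=15  'cdaceadcdbbede'
  #12 SA[12]=22  'cdbbede'
  #13 SA[13]=3  'cdebecaddaabcdaceadcdbbede'
  #14 SA[14]=18  'ceadcdbbede'
  #15 SA[15]=11  'daabcdaceadcdbbede'
  #16 SA[16]=16  'daceadcdbbede'
  #17 SA[17]=23  'dbbede'
  #18 SA[18]=21  'dcdbbede'
  #19 SA[19]=2  'dcdebecaddaabcdaceadcdbbede'
  #20 SA[20]=10  'ddaabcdaceadcdbbede'
  #21 SA[21]=27  'de'
  #22 SA[22]=4  'debecaddaabcdaceadcdbbede'
  #23 SA[23]=28  'e'
  #24 SA[24]=19  'eadcdbbede'
  #25 SA[25]=5  'ebecaddaabcdaceadcdbbede'
  #26 SA[26]=7  'ecaddaabcdaceadcdbbede'
  #27 SA[27]=1  'edcdebecaddaabcdaceadcdbbede'
  #28 SA[28]=26  'ede'

[12, 13, 17, 20, 9, 24, 14, 6, 0, 25, 8, 15, 22, 3, 18, 11, 16, 23, 21, 2, 10, 27, 4, 28, 19, 5, 7, 1, 26]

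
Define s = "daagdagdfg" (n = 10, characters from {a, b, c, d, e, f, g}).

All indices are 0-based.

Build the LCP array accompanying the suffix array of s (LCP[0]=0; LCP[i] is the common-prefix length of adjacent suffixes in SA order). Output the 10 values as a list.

[0, 1, 3, 0, 2, 1, 0, 0, 1, 2]

rank | idx | suffix
   0 |   1 | aagdagdfg
   1 |   2 | agdagdfg
   2 |   5 | agdfg
   3 |   0 | daagdagdfg
   4 |   4 | dagdfg
   5 |   7 | dfg
   6 |   8 | fg
   7 |   9 | g
   8 |   3 | gdagdfg
   9 |   6 | gdfg

SA = [1, 2, 5, 0, 4, 7, 8, 9, 3, 6]
[i] adj suffixes → lcp
  [1] 1/2 → 1 ('a')
  [2] 2/5 → 3 ('agd')
  [3] 5/0 → 0 ('')
  [4] 0/4 → 2 ('da')
  [5] 4/7 → 1 ('d')
  [6] 7/8 → 0 ('')
  [7] 8/9 → 0 ('')
  [8] 9/3 → 1 ('g')
  [9] 3/6 → 2 ('gd')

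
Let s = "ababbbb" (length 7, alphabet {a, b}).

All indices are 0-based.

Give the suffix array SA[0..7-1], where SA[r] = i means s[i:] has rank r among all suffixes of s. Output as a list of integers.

[0, 2, 6, 1, 5, 4, 3]

sorted suffixes:
  #0 SA[0]=0  'ababbbb'
  #1 SA[1]=2  'abbbb'
  #2 SA[2]=6  'b'
  #3 SA[3]=1  'babbbb'
  #4 SA[4]=5  'bb'
  #5 SA[5]=4  'bbb'
  #6 SA[6]=3  'bbbb'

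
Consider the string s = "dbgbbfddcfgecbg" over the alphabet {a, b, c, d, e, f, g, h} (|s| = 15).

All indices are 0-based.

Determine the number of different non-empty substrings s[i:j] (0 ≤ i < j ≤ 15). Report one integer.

sorted suffixes:
  #0 SA[0]=3  'bbfddcfgecbg'
  #1 SA[1]=4  'bfddcfgecbg'
  #2 SA[2]=13  'bg'
  #3 SA[3]=1  'bgbbfddcfgecbg'
  #4 SA[4]=12  'cbg'
  #5 SA[5]=8  'cfgecbg'
  #6 SA[6]=0  'dbgbbfddcfgecbg'
  #7 SA[7]=7  'dcfgecbg'
  #8 SA[8]=6  'ddcfgecbg'
  #9 SA[9]=11  'ecbg'
  #10 SA[10]=5  'fddcfgecbg'
  #11 SA[11]=9  'fgecbg'
  #12 SA[12]=14  'g'
  #13 SA[13]=2  'gbbfddcfgecbg'
  #14 SA[14]=10  'gecbg'

SA = [3, 4, 13, 1, 12, 8, 0, 7, 6, 11, 5, 9, 14, 2, 10]
i: (SA[i-1],SA[i]) lcp shared
  1: (3,4) 1 'b'
  2: (4,13) 1 'b'
  3: (13,1) 2 'bg'
  4: (1,12) 0 ''
  5: (12,8) 1 'c'
  6: (8,0) 0 ''
  7: (0,7) 1 'd'
  8: (7,6) 1 'd'
  9: (6,11) 0 ''
  10: (11,5) 0 ''
  11: (5,9) 1 'f'
  12: (9,14) 0 ''
  13: (14,2) 1 'g'
  14: (2,10) 1 'g'

n(n+1)/2 = 15·16/2 = 120
Σ LCP = 0 + 1 + 1 + 2 + 0 + 1 + 0 + 1 + 1 + 0 + 0 + 1 + 0 + 1 + 1 = 10
distinct = 120 − 10 = 110

110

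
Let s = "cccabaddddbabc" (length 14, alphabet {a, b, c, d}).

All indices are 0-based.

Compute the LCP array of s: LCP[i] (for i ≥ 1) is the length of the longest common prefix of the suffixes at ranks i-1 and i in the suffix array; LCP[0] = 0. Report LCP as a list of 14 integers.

rank | idx | suffix
   0 |   3 | abaddddbabc
   1 |  11 | abc
   2 |   5 | addddbabc
   3 |  10 | babc
   4 |   4 | baddddbabc
   5 |  12 | bc
   6 |  13 | c
   7 |   2 | cabaddddbabc
   8 |   1 | ccabaddddbabc
   9 |   0 | cccabaddddbabc
  10 |   9 | dbabc
  11 |   8 | ddbabc
  12 |   7 | dddbabc
  13 |   6 | ddddbabc

SA = [3, 11, 5, 10, 4, 12, 13, 2, 1, 0, 9, 8, 7, 6]
rank  pair      lcp
   1  s[3:],s[11:]  2  'ab'
   2  s[11:],s[5:]  1  'a'
   3  s[5:],s[10:]  0  ''
   4  s[10:],s[4:]  2  'ba'
   5  s[4:],s[12:]  1  'b'
   6  s[12:],s[13:]  0  ''
   7  s[13:],s[2:]  1  'c'
   8  s[2:],s[1:]  1  'c'
   9  s[1:],s[0:]  2  'cc'
  10  s[0:],s[9:]  0  ''
  11  s[9:],s[8:]  1  'd'
  12  s[8:],s[7:]  2  'dd'
  13  s[7:],s[6:]  3  'ddd'

[0, 2, 1, 0, 2, 1, 0, 1, 1, 2, 0, 1, 2, 3]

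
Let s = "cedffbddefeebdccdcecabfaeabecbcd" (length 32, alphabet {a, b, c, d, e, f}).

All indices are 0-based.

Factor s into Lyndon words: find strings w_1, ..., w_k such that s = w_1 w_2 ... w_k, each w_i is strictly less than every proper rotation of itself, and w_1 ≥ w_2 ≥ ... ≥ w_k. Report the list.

emit factor 1: 'cedff' (i=0, period=5)
emit factor 2: 'bddefee' (i=5, period=7)
emit factor 3: 'bdccdcec' (i=12, period=8)
emit factor 4: 'abfae' (i=20, period=5)
emit factor 5: 'abecbcd' (i=25, period=7)

["cedff", "bddefee", "bdccdcec", "abfae", "abecbcd"]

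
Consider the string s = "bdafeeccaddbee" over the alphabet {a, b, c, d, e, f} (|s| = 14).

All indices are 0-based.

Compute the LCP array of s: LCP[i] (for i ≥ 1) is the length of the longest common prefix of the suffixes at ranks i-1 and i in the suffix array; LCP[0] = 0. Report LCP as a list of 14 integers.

rank | idx | suffix
   0 |   8 | addbee
   1 |   2 | afeeccaddbee
   2 |   0 | bdafeeccaddbee
   3 |  11 | bee
   4 |   7 | caddbee
   5 |   6 | ccaddbee
   6 |   1 | dafeeccaddbee
   7 |  10 | dbee
   8 |   9 | ddbee
   9 |  13 | e
  10 |   5 | eccaddbee
  11 |  12 | ee
  12 |   4 | eeccaddbee
  13 |   3 | feeccaddbee

SA = [8, 2, 0, 11, 7, 6, 1, 10, 9, 13, 5, 12, 4, 3]
rank  pair      lcp
   1  s[8:],s[2:]  1  'a'
   2  s[2:],s[0:]  0  ''
   3  s[0:],s[11:]  1  'b'
   4  s[11:],s[7:]  0  ''
   5  s[7:],s[6:]  1  'c'
   6  s[6:],s[1:]  0  ''
   7  s[1:],s[10:]  1  'd'
   8  s[10:],s[9:]  1  'd'
   9  s[9:],s[13:]  0  ''
  10  s[13:],s[5:]  1  'e'
  11  s[5:],s[12:]  1  'e'
  12  s[12:],s[4:]  2  'ee'
  13  s[4:],s[3:]  0  ''

[0, 1, 0, 1, 0, 1, 0, 1, 1, 0, 1, 1, 2, 0]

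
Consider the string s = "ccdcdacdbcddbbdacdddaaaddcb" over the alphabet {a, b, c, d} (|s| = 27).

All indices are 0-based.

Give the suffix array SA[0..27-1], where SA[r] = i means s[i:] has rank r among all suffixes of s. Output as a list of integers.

[20, 21, 5, 15, 22, 26, 12, 8, 13, 25, 0, 3, 6, 1, 9, 16, 19, 4, 14, 11, 7, 24, 2, 18, 10, 23, 17]

rank→(start, suffix):
  0 → (20, 'aaaddcb')
  1 → (21, 'aaddcb')
  2 → (5, 'acdbcddbbdacdddaaaddcb')
  3 → (15, 'acdddaaaddcb')
  4 → (22, 'addcb')
  5 → (26, 'b')
  6 → (12, 'bbdacdddaaaddcb')
  7 → (8, 'bcddbbdacdddaaaddcb')
  8 → (13, 'bdacdddaaaddcb')
  9 → (25, 'cb')
  10 → (0, 'ccdcdacdbcddbbdacdddaaaddcb')
  11 → (3, 'cdacdbcddbbdacdddaaaddcb')
  12 → (6, 'cdbcddbbdacdddaaaddcb')
  13 → (1, 'cdcdacdbcddbbdacdddaaaddcb')
  14 → (9, 'cddbbdacdddaaaddcb')
  15 → (16, 'cdddaaaddcb')
  16 → (19, 'daaaddcb')
  17 → (4, 'dacdbcddbbdacdddaaaddcb')
  18 → (14, 'dacdddaaaddcb')
  19 → (11, 'dbbdacdddaaaddcb')
  20 → (7, 'dbcddbbdacdddaaaddcb')
  21 → (24, 'dcb')
  22 → (2, 'dcdacdbcddbbdacdddaaaddcb')
  23 → (18, 'ddaaaddcb')
  24 → (10, 'ddbbdacdddaaaddcb')
  25 → (23, 'ddcb')
  26 → (17, 'dddaaaddcb')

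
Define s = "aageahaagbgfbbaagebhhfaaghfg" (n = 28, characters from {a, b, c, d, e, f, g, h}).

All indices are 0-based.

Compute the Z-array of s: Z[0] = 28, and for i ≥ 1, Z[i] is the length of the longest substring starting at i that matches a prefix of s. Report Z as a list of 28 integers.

Z[0]=28
i=1: outside box; Z[1]=1 extend→box=[1,2)
i=2: outside box; Z[2]=0
i=3: outside box; Z[3]=0
i=4: outside box; Z[4]=1 extend→box=[4,5)
i=5: outside box; Z[5]=0
i=6: outside box; Z[6]=3 extend→box=[6,9)
i=7: min(r-i=2, Z[1]=1)=1; Z[7]=1
i=8: min(r-i=1, Z[2]=0)=0; Z[8]=0
i=9: outside box; Z[9]=0
i=10: outside box; Z[10]=0
i=11: outside box; Z[11]=0
i=12: outside box; Z[12]=0
i=13: outside box; Z[13]=0
i=14: outside box; Z[14]=4 extend→box=[14,18)
i=15: min(r-i=3, Z[1]=1)=1; Z[15]=1
i=16: min(r-i=2, Z[2]=0)=0; Z[16]=0
i=17: min(r-i=1, Z[3]=0)=0; Z[17]=0
i=18: outside box; Z[18]=0
i=19: outside box; Z[19]=0
i=20: outside box; Z[20]=0
i=21: outside box; Z[21]=0
i=22: outside box; Z[22]=3 extend→box=[22,25)
i=23: min(r-i=2, Z[1]=1)=1; Z[23]=1
i=24: min(r-i=1, Z[2]=0)=0; Z[24]=0
i=25: outside box; Z[25]=0
i=26: outside box; Z[26]=0
i=27: outside box; Z[27]=0

[28, 1, 0, 0, 1, 0, 3, 1, 0, 0, 0, 0, 0, 0, 4, 1, 0, 0, 0, 0, 0, 0, 3, 1, 0, 0, 0, 0]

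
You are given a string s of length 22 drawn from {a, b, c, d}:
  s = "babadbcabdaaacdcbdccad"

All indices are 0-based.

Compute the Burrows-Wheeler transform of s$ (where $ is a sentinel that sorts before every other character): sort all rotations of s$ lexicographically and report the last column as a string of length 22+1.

rank  rotation                 last
    0  $babadbcabdaaacdcbdccad  d
    1  aaacdcbdccad$babadbcabd  d
    2  aacdcbdccad$babadbcabda  a
    3  abadbcabdaaacdcbdccad$b  b
    4  abdaaacdcbdccad$babadbc  c
    5  acdcbdccad$babadbcabdaa  a
    6  ad$babadbcabdaaacdcbdcc  c
    7  adbcabdaaacdcbdccad$bab  b
    8  babadbcabdaaacdcbdccad$  $
    9  badbcabdaaacdcbdccad$ba  a
   10  bcabdaaacdcbdccad$babad  d
   11  bdaaacdcbdccad$babadbca  a
   12  bdccad$babadbcabdaaacdc  c
   13  cabdaaacdcbdccad$babadb  b
   14  cad$babadbcabdaaacdcbdc  c
   15  cbdccad$babadbcabdaaacd  d
   16  ccad$babadbcabdaaacdcbd  d
   17  cdcbdccad$babadbcabdaaa  a
   18  d$babadbcabdaaacdcbdcca  a
   19  daaacdcbdccad$babadbcab  b
   20  dbcabdaaacdcbdccad$baba  a
   21  dcbdccad$babadbcabdaaac  c
   22  dccad$babadbcabdaaacdcb  b

ddabcacb$adacbcddaabacb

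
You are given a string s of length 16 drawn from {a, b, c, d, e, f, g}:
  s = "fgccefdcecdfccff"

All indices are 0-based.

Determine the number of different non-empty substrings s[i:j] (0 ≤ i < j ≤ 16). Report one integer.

rank→(start, suffix):
  0 → (2, 'ccefdcecdfccff')
  1 → (12, 'ccff')
  2 → (9, 'cdfccff')
  3 → (7, 'cecdfccff')
  4 → (3, 'cefdcecdfccff')
  5 → (13, 'cff')
  6 → (6, 'dcecdfccff')
  7 → (10, 'dfccff')
  8 → (8, 'ecdfccff')
  9 → (4, 'efdcecdfccff')
  10 → (15, 'f')
  11 → (11, 'fccff')
  12 → (5, 'fdcecdfccff')
  13 → (14, 'ff')
  14 → (0, 'fgccefdcecdfccff')
  15 → (1, 'gccefdcecdfccff')

SA = [2, 12, 9, 7, 3, 13, 6, 10, 8, 4, 15, 11, 5, 14, 0, 1]
rank  pair      lcp
   1  s[2:],s[12:]  2  'cc'
   2  s[12:],s[9:]  1  'c'
   3  s[9:],s[7:]  1  'c'
   4  s[7:],s[3:]  2  'ce'
   5  s[3:],s[13:]  1  'c'
   6  s[13:],s[6:]  0  ''
   7  s[6:],s[10:]  1  'd'
   8  s[10:],s[8:]  0  ''
   9  s[8:],s[4:]  1  'e'
  10  s[4:],s[15:]  0  ''
  11  s[15:],s[11:]  1  'f'
  12  s[11:],s[5:]  1  'f'
  13  s[5:],s[14:]  1  'f'
  14  s[14:],s[0:]  1  'f'
  15  s[0:],s[1:]  0  ''

n(n+1)/2 = 16·17/2 = 136
Σ LCP = 0 + 2 + 1 + 1 + 2 + 1 + 0 + 1 + 0 + 1 + 0 + 1 + 1 + 1 + 1 + 0 = 13
distinct = 136 − 13 = 123

123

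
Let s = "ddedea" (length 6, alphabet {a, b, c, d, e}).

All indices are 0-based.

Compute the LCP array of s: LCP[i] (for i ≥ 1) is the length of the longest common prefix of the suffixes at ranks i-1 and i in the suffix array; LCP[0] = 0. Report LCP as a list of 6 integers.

sorted suffixes:
  #0 SA[0]=5  'a'
  #1 SA[1]=0  'ddedea'
  #2 SA[2]=3  'dea'
  #3 SA[3]=1  'dedea'
  #4 SA[4]=4  'ea'
  #5 SA[5]=2  'edea'

SA = [5, 0, 3, 1, 4, 2]
rank  pair      lcp
   1  s[5:],s[0:]  0  ''
   2  s[0:],s[3:]  1  'd'
   3  s[3:],s[1:]  2  'de'
   4  s[1:],s[4:]  0  ''
   5  s[4:],s[2:]  1  'e'

[0, 0, 1, 2, 0, 1]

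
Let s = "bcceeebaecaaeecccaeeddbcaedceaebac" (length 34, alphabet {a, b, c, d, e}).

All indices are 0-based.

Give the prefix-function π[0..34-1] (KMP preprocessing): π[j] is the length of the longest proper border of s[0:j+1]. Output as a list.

π[0] = 0
j=1 s[j]='c': π[1]=0 (border '')
j=2 s[j]='c': π[2]=0 (border '')
j=3 s[j]='e': π[3]=0 (border '')
j=4 s[j]='e': π[4]=0 (border '')
j=5 s[j]='e': π[5]=0 (border '')
j=6 s[j]='b': π[6]=1 (border 'b')
j=7 s[j]='a': k: 1→0; π[7]=0 (border '')
j=8 s[j]='e': π[8]=0 (border '')
j=9 s[j]='c': π[9]=0 (border '')
j=10 s[j]='a': π[10]=0 (border '')
j=11 s[j]='a': π[11]=0 (border '')
j=12 s[j]='e': π[12]=0 (border '')
j=13 s[j]='e': π[13]=0 (border '')
j=14 s[j]='c': π[14]=0 (border '')
j=15 s[j]='c': π[15]=0 (border '')
j=16 s[j]='c': π[16]=0 (border '')
j=17 s[j]='a': π[17]=0 (border '')
j=18 s[j]='e': π[18]=0 (border '')
j=19 s[j]='e': π[19]=0 (border '')
j=20 s[j]='d': π[20]=0 (border '')
j=21 s[j]='d': π[21]=0 (border '')
j=22 s[j]='b': π[22]=1 (border 'b')
j=23 s[j]='c': π[23]=2 (border 'bc')
j=24 s[j]='a': k: 2→0; π[24]=0 (border '')
j=25 s[j]='e': π[25]=0 (border '')
j=26 s[j]='d': π[26]=0 (border '')
j=27 s[j]='c': π[27]=0 (border '')
j=28 s[j]='e': π[28]=0 (border '')
j=29 s[j]='a': π[29]=0 (border '')
j=30 s[j]='e': π[30]=0 (border '')
j=31 s[j]='b': π[31]=1 (border 'b')
j=32 s[j]='a': k: 1→0; π[32]=0 (border '')
j=33 s[j]='c': π[33]=0 (border '')

[0, 0, 0, 0, 0, 0, 1, 0, 0, 0, 0, 0, 0, 0, 0, 0, 0, 0, 0, 0, 0, 0, 1, 2, 0, 0, 0, 0, 0, 0, 0, 1, 0, 0]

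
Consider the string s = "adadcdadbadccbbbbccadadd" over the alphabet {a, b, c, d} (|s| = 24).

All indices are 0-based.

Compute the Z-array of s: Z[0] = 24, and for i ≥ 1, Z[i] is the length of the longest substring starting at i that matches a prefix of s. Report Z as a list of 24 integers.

Z[0]=24
i=1: fresh scan; Z[1]=0
i=2: fresh scan; Z[2]=2 grow→box=[2,4)
i=3: min(r-i=1, Z[1]=0)=0; Z[3]=0
i=4: fresh scan; Z[4]=0
i=5: fresh scan; Z[5]=0
i=6: fresh scan; Z[6]=2 grow→box=[6,8)
i=7: min(r-i=1, Z[1]=0)=0; Z[7]=0
i=8: fresh scan; Z[8]=0
i=9: fresh scan; Z[9]=2 grow→box=[9,11)
i=10: min(r-i=1, Z[1]=0)=0; Z[10]=0
i=11: fresh scan; Z[11]=0
i=12: fresh scan; Z[12]=0
i=13: fresh scan; Z[13]=0
i=14: fresh scan; Z[14]=0
i=15: fresh scan; Z[15]=0
i=16: fresh scan; Z[16]=0
i=17: fresh scan; Z[17]=0
i=18: fresh scan; Z[18]=0
i=19: fresh scan; Z[19]=4 grow→box=[19,23)
i=20: min(r-i=3, Z[1]=0)=0; Z[20]=0
i=21: min(r-i=2, Z[2]=2)=2; Z[21]=2
i=22: min(r-i=1, Z[3]=0)=0; Z[22]=0
i=23: fresh scan; Z[23]=0

[24, 0, 2, 0, 0, 0, 2, 0, 0, 2, 0, 0, 0, 0, 0, 0, 0, 0, 0, 4, 0, 2, 0, 0]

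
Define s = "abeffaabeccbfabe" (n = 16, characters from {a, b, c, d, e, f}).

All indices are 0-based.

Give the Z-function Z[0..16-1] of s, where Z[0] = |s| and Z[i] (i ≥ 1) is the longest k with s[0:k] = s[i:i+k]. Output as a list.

[16, 0, 0, 0, 0, 1, 3, 0, 0, 0, 0, 0, 0, 3, 0, 0]

Z[0]=16
i=1: fresh scan; Z[1]=0
i=2: fresh scan; Z[2]=0
i=3: fresh scan; Z[3]=0
i=4: fresh scan; Z[4]=0
i=5: fresh scan; Z[5]=1 scan→box=[5,6)
i=6: fresh scan; Z[6]=3 scan→box=[6,9)
i=7: min(r-i=2, Z[1]=0)=0; Z[7]=0
i=8: min(r-i=1, Z[2]=0)=0; Z[8]=0
i=9: fresh scan; Z[9]=0
i=10: fresh scan; Z[10]=0
i=11: fresh scan; Z[11]=0
i=12: fresh scan; Z[12]=0
i=13: fresh scan; Z[13]=3 scan→box=[13,16)
i=14: min(r-i=2, Z[1]=0)=0; Z[14]=0
i=15: min(r-i=1, Z[2]=0)=0; Z[15]=0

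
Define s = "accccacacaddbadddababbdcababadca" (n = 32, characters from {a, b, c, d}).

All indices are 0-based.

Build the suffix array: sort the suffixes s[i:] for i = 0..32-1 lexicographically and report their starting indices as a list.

sorted suffixes:
  #0 SA[0]=31  'a'
  #1 SA[1]=24  'ababadca'
  #2 SA[2]=17  'ababbdcababadca'
  #3 SA[3]=26  'abadca'
  #4 SA[4]=19  'abbdcababadca'
  #5 SA[5]=5  'acacaddbadddababbdcababadca'
  #6 SA[6]=7  'acaddbadddababbdcababadca'
  #7 SA[7]=0  'accccacacaddbadddababbdcababadca'
  #8 SA[8]=28  'adca'
  #9 SA[9]=9  'addbadddababbdcababadca'
  #10 SA[10]=13  'adddababbdcababadca'
  #11 SA[11]=25  'babadca'
  #12 SA[12]=18  'babbdcababadca'
  #13 SA[13]=27  'badca'
  #14 SA[14]=12  'badddababbdcababadca'
  #15 SA[15]=20  'bbdcababadca'
  #16 SA[16]=21  'bdcababadca'
  #17 SA[17]=30  'ca'
  #18 SA[18]=23  'cababadca'
  #19 SA[19]=4  'cacacaddbadddababbdcababadca'
  #20 SA[20]=6  'cacaddbadddababbdcababadca'
  #21 SA[21]=8  'caddbadddababbdcababadca'
  #22 SA[22]=3  'ccacacaddbadddababbdcababadca'
  #23 SA[23]=2  'cccacacaddbadddababbdcababadca'
  #24 SA[24]=1  'ccccacacaddbadddababbdcababadca'
  #25 SA[25]=16  'dababbdcababadca'
  #26 SA[26]=11  'dbadddababbdcababadca'
  #27 SA[27]=29  'dca'
  #28 SA[28]=22  'dcababadca'
  #29 SA[29]=15  'ddababbdcababadca'
  #30 SA[30]=10  'ddbadddababbdcababadca'
  #31 SA[31]=14  'dddababbdcababadca'

[31, 24, 17, 26, 19, 5, 7, 0, 28, 9, 13, 25, 18, 27, 12, 20, 21, 30, 23, 4, 6, 8, 3, 2, 1, 16, 11, 29, 22, 15, 10, 14]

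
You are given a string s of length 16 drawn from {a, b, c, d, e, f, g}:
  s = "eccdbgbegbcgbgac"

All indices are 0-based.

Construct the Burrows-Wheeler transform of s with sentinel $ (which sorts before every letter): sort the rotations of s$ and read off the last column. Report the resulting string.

rank  rotation           last
    0  $eccdbgbegbcgbgac  c
    1  ac$eccdbgbegbcgbg  g
    2  bcgbgac$eccdbgbeg  g
    3  begbcgbgac$eccdbg  g
    4  bgac$eccdbgbegbcg  g
    5  bgbegbcgbgac$eccd  d
    6  c$eccdbgbegbcgbga  a
    7  ccdbgbegbcgbgac$e  e
    8  cdbgbegbcgbgac$ec  c
    9  cgbgac$eccdbgbegb  b
   10  dbgbegbcgbgac$ecc  c
   11  eccdbgbegbcgbgac$  $
   12  egbcgbgac$eccdbgb  b
   13  gac$eccdbgbegbcgb  b
   14  gbcgbgac$eccdbgbe  e
   15  gbegbcgbgac$eccdb  b
   16  gbgac$eccdbgbegbc  c

cggggdaecbc$bbebc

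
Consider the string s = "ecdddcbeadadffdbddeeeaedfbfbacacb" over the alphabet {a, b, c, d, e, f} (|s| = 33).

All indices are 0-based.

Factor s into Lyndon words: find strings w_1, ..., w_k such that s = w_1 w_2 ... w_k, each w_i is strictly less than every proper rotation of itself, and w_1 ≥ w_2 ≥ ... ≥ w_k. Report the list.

emit factor 1: 'e' (i=0, period=1)
emit factor 2: 'cddd' (i=1, period=4)
emit factor 3: 'c' (i=5, period=1)
emit factor 4: 'be' (i=6, period=2)
emit factor 5: 'adadffdbddeeeaedfbfb' (i=8, period=20)
emit factor 6: 'acacb' (i=28, period=5)

["e", "cddd", "c", "be", "adadffdbddeeeaedfbfb", "acacb"]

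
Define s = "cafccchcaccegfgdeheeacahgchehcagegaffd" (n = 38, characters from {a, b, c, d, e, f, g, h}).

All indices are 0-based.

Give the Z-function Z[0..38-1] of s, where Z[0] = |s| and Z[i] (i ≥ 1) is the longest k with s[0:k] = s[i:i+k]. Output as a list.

[38, 0, 0, 1, 1, 1, 0, 2, 0, 1, 1, 0, 0, 0, 0, 0, 0, 0, 0, 0, 0, 2, 0, 0, 0, 1, 0, 0, 0, 2, 0, 0, 0, 0, 0, 0, 0, 0]

Z[0]=38
i=1: outside box; Z[1]=0
i=2: outside box; Z[2]=0
i=3: outside box; Z[3]=1 extend→box=[3,4)
i=4: outside box; Z[4]=1 extend→box=[4,5)
i=5: outside box; Z[5]=1 extend→box=[5,6)
i=6: outside box; Z[6]=0
i=7: outside box; Z[7]=2 extend→box=[7,9)
i=8: min(r-i=1, Z[1]=0)=0; Z[8]=0
i=9: outside box; Z[9]=1 extend→box=[9,10)
i=10: outside box; Z[10]=1 extend→box=[10,11)
i=11: outside box; Z[11]=0
i=12: outside box; Z[12]=0
i=13: outside box; Z[13]=0
i=14: outside box; Z[14]=0
i=15: outside box; Z[15]=0
i=16: outside box; Z[16]=0
i=17: outside box; Z[17]=0
i=18: outside box; Z[18]=0
i=19: outside box; Z[19]=0
i=20: outside box; Z[20]=0
i=21: outside box; Z[21]=2 extend→box=[21,23)
i=22: min(r-i=1, Z[1]=0)=0; Z[22]=0
i=23: outside box; Z[23]=0
i=24: outside box; Z[24]=0
i=25: outside box; Z[25]=1 extend→box=[25,26)
i=26: outside box; Z[26]=0
i=27: outside box; Z[27]=0
i=28: outside box; Z[28]=0
i=29: outside box; Z[29]=2 extend→box=[29,31)
i=30: min(r-i=1, Z[1]=0)=0; Z[30]=0
i=31: outside box; Z[31]=0
i=32: outside box; Z[32]=0
i=33: outside box; Z[33]=0
i=34: outside box; Z[34]=0
i=35: outside box; Z[35]=0
i=36: outside box; Z[36]=0
i=37: outside box; Z[37]=0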